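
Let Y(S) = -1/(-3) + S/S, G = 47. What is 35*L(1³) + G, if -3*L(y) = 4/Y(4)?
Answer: 12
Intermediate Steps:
Y(S) = 4/3 (Y(S) = -1*(-⅓) + 1 = ⅓ + 1 = 4/3)
L(y) = -1 (L(y) = -4/(3*4/3) = -4*3/(3*4) = -⅓*3 = -1)
35*L(1³) + G = 35*(-1) + 47 = -35 + 47 = 12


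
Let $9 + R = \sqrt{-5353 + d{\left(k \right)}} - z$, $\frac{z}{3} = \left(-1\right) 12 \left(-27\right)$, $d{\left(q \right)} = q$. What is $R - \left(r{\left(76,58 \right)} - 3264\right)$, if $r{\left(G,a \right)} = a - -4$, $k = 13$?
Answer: $2221 + 2 i \sqrt{1335} \approx 2221.0 + 73.075 i$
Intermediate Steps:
$r{\left(G,a \right)} = 4 + a$ ($r{\left(G,a \right)} = a + 4 = 4 + a$)
$z = 972$ ($z = 3 \left(-1\right) 12 \left(-27\right) = 3 \left(\left(-12\right) \left(-27\right)\right) = 3 \cdot 324 = 972$)
$R = -981 + 2 i \sqrt{1335}$ ($R = -9 + \left(\sqrt{-5353 + 13} - 972\right) = -9 - \left(972 - \sqrt{-5340}\right) = -9 - \left(972 - 2 i \sqrt{1335}\right) = -981 + 2 i \sqrt{1335} \approx -981.0 + 73.075 i$)
$R - \left(r{\left(76,58 \right)} - 3264\right) = \left(-981 + 2 i \sqrt{1335}\right) - \left(\left(4 + 58\right) - 3264\right) = \left(-981 + 2 i \sqrt{1335}\right) - \left(62 - 3264\right) = \left(-981 + 2 i \sqrt{1335}\right) - -3202 = \left(-981 + 2 i \sqrt{1335}\right) + 3202 = 2221 + 2 i \sqrt{1335}$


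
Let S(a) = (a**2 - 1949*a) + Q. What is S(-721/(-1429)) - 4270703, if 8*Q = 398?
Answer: -34891426342733/8168164 ≈ -4.2716e+6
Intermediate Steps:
Q = 199/4 (Q = (1/8)*398 = 199/4 ≈ 49.750)
S(a) = 199/4 + a**2 - 1949*a (S(a) = (a**2 - 1949*a) + 199/4 = 199/4 + a**2 - 1949*a)
S(-721/(-1429)) - 4270703 = (199/4 + (-721/(-1429))**2 - (-1405229)/(-1429)) - 4270703 = (199/4 + (-721*(-1/1429))**2 - (-1405229)*(-1)/1429) - 4270703 = (199/4 + (721/1429)**2 - 1949*721/1429) - 4270703 = (199/4 + 519841/2042041 - 1405229/1429) - 4270703 = -7623843441/8168164 - 4270703 = -34891426342733/8168164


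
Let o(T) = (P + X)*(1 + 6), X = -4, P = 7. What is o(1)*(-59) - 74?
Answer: -1313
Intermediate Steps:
o(T) = 21 (o(T) = (7 - 4)*(1 + 6) = 3*7 = 21)
o(1)*(-59) - 74 = 21*(-59) - 74 = -1239 - 74 = -1313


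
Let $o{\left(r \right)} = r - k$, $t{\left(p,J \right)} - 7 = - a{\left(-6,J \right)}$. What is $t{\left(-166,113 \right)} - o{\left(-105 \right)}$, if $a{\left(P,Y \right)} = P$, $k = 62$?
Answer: $180$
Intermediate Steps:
$t{\left(p,J \right)} = 13$ ($t{\left(p,J \right)} = 7 - -6 = 7 + 6 = 13$)
$o{\left(r \right)} = -62 + r$ ($o{\left(r \right)} = r - 62 = -62 + r$)
$t{\left(-166,113 \right)} - o{\left(-105 \right)} = 13 - \left(-62 - 105\right) = 13 - -167 = 13 + 167 = 180$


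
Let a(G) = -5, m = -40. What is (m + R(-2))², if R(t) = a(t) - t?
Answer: 1849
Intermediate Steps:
R(t) = -5 - t
(m + R(-2))² = (-40 + (-5 - 1*(-2)))² = (-40 + (-5 + 2))² = (-40 - 3)² = (-43)² = 1849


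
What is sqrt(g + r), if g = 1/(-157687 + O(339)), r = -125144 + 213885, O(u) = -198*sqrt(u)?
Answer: sqrt(13993302066 + 17570718*sqrt(339))/sqrt(157687 + 198*sqrt(339)) ≈ 297.89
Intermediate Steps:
r = 88741
g = 1/(-157687 - 198*sqrt(339)) ≈ -6.1984e-6
sqrt(g + r) = sqrt((-157687/24851899813 + 198*sqrt(339)/24851899813) + 88741) = sqrt(2205382441147746/24851899813 + 198*sqrt(339)/24851899813)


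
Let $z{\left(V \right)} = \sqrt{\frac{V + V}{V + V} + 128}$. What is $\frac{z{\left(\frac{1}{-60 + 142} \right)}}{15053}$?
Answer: $\frac{\sqrt{129}}{15053} \approx 0.00075452$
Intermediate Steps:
$z{\left(V \right)} = \sqrt{129}$ ($z{\left(V \right)} = \sqrt{\frac{2 V}{2 V} + 128} = \sqrt{2 V \frac{1}{2 V} + 128} = \sqrt{1 + 128} = \sqrt{129}$)
$\frac{z{\left(\frac{1}{-60 + 142} \right)}}{15053} = \frac{\sqrt{129}}{15053}$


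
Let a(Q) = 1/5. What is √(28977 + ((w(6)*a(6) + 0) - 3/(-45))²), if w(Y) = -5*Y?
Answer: √6527746/15 ≈ 170.33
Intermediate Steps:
a(Q) = ⅕ (a(Q) = 1*(⅕) = ⅕)
√(28977 + ((w(6)*a(6) + 0) - 3/(-45))²) = √(28977 + ((-5*6*(⅕) + 0) - 3/(-45))²) = √(28977 + ((-30*⅕ + 0) - 3*(-1/45))²) = √(28977 + ((-6 + 0) + 1/15)²) = √(28977 + (-6 + 1/15)²) = √(28977 + (-89/15)²) = √(28977 + 7921/225) = √(6527746/225) = √6527746/15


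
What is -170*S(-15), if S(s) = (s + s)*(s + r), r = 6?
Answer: -45900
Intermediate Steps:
S(s) = 2*s*(6 + s) (S(s) = (s + s)*(s + 6) = (2*s)*(6 + s) = 2*s*(6 + s))
-170*S(-15) = -340*(-15)*(6 - 15) = -340*(-15)*(-9) = -170*270 = -45900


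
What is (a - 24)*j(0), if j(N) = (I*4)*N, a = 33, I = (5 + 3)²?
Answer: 0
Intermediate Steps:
I = 64 (I = 8² = 64)
j(N) = 256*N (j(N) = (64*4)*N = 256*N)
(a - 24)*j(0) = (33 - 24)*(256*0) = 9*0 = 0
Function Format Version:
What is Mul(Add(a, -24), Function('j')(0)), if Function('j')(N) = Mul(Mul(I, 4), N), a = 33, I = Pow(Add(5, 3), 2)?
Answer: 0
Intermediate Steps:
I = 64 (I = Pow(8, 2) = 64)
Function('j')(N) = Mul(256, N) (Function('j')(N) = Mul(Mul(64, 4), N) = Mul(256, N))
Mul(Add(a, -24), Function('j')(0)) = Mul(Add(33, -24), Mul(256, 0)) = Mul(9, 0) = 0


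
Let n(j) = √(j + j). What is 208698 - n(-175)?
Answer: 208698 - 5*I*√14 ≈ 2.087e+5 - 18.708*I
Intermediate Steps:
n(j) = √2*√j (n(j) = √(2*j) = √2*√j)
208698 - n(-175) = 208698 - √2*√(-175) = 208698 - √2*5*I*√7 = 208698 - 5*I*√14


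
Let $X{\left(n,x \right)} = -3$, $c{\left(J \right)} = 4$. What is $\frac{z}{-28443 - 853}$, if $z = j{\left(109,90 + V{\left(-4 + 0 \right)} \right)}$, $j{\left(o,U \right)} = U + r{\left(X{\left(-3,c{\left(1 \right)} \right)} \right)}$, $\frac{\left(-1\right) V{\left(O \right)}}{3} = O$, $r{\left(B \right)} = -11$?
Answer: $- \frac{91}{29296} \approx -0.0031062$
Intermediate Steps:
$V{\left(O \right)} = - 3 O$
$j{\left(o,U \right)} = -11 + U$ ($j{\left(o,U \right)} = U - 11 = -11 + U$)
$z = 91$ ($z = -11 + \left(90 - 3 \left(-4 + 0\right)\right) = -11 + \left(90 - -12\right) = -11 + \left(90 + 12\right) = -11 + 102 = 91$)
$\frac{z}{-28443 - 853} = \frac{91}{-28443 - 853} = \frac{91}{-29296} = 91 \left(- \frac{1}{29296}\right) = - \frac{91}{29296}$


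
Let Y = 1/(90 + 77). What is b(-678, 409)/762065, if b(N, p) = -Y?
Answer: -1/127264855 ≈ -7.8576e-9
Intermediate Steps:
Y = 1/167 ≈ 0.0059880
b(N, p) = -1/167 (b(N, p) = -1*1/167 = -1/167)
b(-678, 409)/762065 = -1/167/762065 = -1/167*1/762065 = -1/127264855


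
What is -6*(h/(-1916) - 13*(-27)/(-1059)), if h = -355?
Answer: 296571/338174 ≈ 0.87698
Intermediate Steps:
-6*(h/(-1916) - 13*(-27)/(-1059)) = -6*(-355/(-1916) - 13*(-27)/(-1059)) = -6*(-355*(-1/1916) + 351*(-1/1059)) = -6*(355/1916 - 117/353) = -6*(-98857/676348) = 296571/338174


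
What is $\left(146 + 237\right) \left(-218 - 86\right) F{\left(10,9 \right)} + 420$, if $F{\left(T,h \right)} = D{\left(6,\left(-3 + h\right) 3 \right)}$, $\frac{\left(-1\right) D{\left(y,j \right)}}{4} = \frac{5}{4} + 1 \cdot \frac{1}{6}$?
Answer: $\frac{1980604}{3} \approx 6.602 \cdot 10^{5}$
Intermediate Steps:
$D{\left(y,j \right)} = - \frac{17}{3}$ ($D{\left(y,j \right)} = - 4 \left(\frac{5}{4} + 1 \cdot \frac{1}{6}\right) = - 4 \left(5 \cdot \frac{1}{4} + 1 \cdot \frac{1}{6}\right) = - 4 \left(\frac{5}{4} + \frac{1}{6}\right) = \left(-4\right) \frac{17}{12} = - \frac{17}{3}$)
$F{\left(T,h \right)} = - \frac{17}{3}$
$\left(146 + 237\right) \left(-218 - 86\right) F{\left(10,9 \right)} + 420 = \left(146 + 237\right) \left(-218 - 86\right) \left(- \frac{17}{3}\right) + 420 = 383 \left(-304\right) \left(- \frac{17}{3}\right) + 420 = \left(-116432\right) \left(- \frac{17}{3}\right) + 420 = \frac{1979344}{3} + 420 = \frac{1980604}{3}$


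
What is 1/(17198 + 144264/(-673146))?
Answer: 112191/1929436774 ≈ 5.8147e-5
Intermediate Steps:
1/(17198 + 144264/(-673146)) = 1/(17198 + 144264*(-1/673146)) = 1/(17198 - 24044/112191) = 1/(1929436774/112191) = 112191/1929436774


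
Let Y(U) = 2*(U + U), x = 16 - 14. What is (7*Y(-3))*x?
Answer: -168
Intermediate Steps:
x = 2
Y(U) = 4*U (Y(U) = 2*(2*U) = 4*U)
(7*Y(-3))*x = (7*(4*(-3)))*2 = (7*(-12))*2 = -84*2 = -168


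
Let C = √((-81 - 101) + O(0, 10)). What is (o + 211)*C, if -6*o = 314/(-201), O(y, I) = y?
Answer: 127390*I*√182/603 ≈ 2850.1*I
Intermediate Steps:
o = 157/603 (o = -157/(3*(-201)) = -157*(-1)/(3*201) = -⅙*(-314/201) = 157/603 ≈ 0.26037)
C = I*√182 (C = √((-81 - 101) + 0) = √(-182 + 0) = √(-182) = I*√182 ≈ 13.491*I)
(o + 211)*C = (157/603 + 211)*(I*√182) = 127390*(I*√182)/603 = 127390*I*√182/603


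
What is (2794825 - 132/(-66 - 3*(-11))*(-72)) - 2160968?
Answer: 633569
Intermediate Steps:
(2794825 - 132/(-66 - 3*(-11))*(-72)) - 2160968 = (2794825 - 132/(-66 + 33)*(-72)) - 2160968 = (2794825 - 132/(-33)*(-72)) - 2160968 = (2794825 - 132*(-1/33)*(-72)) - 2160968 = (2794825 + 4*(-72)) - 2160968 = (2794825 - 288) - 2160968 = 2794537 - 2160968 = 633569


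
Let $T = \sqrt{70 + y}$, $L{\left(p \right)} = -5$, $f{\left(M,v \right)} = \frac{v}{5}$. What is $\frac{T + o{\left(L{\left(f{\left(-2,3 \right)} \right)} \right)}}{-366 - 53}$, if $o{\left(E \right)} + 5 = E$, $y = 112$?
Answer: $\frac{10}{419} - \frac{\sqrt{182}}{419} \approx -0.0083311$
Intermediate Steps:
$f{\left(M,v \right)} = \frac{v}{5}$ ($f{\left(M,v \right)} = v \frac{1}{5} = \frac{v}{5}$)
$T = \sqrt{182}$ ($T = \sqrt{70 + 112} = \sqrt{182} \approx 13.491$)
$o{\left(E \right)} = -5 + E$
$\frac{T + o{\left(L{\left(f{\left(-2,3 \right)} \right)} \right)}}{-366 - 53} = \frac{\sqrt{182} - 10}{-366 - 53} = \frac{\sqrt{182} - 10}{-419} = \left(-10 + \sqrt{182}\right) \left(- \frac{1}{419}\right) = \frac{10}{419} - \frac{\sqrt{182}}{419}$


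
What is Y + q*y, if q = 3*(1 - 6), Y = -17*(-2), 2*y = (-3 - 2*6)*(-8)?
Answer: -866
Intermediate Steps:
y = 60 (y = ((-3 - 2*6)*(-8))/2 = ((-3 - 12)*(-8))/2 = (-15*(-8))/2 = (1/2)*120 = 60)
Y = 34
q = -15 (q = 3*(-5) = -15)
Y + q*y = 34 - 15*60 = 34 - 900 = -866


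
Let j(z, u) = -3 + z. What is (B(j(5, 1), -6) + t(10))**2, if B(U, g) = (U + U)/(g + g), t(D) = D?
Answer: 841/9 ≈ 93.444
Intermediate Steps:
B(U, g) = U/g (B(U, g) = (2*U)/((2*g)) = (2*U)*(1/(2*g)) = U/g)
(B(j(5, 1), -6) + t(10))**2 = ((-3 + 5)/(-6) + 10)**2 = (2*(-1/6) + 10)**2 = (-1/3 + 10)**2 = (29/3)**2 = 841/9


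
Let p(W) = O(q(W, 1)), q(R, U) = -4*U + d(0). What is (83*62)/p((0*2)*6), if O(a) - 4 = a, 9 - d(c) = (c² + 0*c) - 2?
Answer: 5146/11 ≈ 467.82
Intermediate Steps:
d(c) = 11 - c² (d(c) = 9 - ((c² + 0*c) - 2) = 9 - ((c² + 0) - 2) = 9 - (c² - 2) = 9 - (-2 + c²) = 9 + (2 - c²) = 11 - c²)
q(R, U) = 11 - 4*U (q(R, U) = -4*U + (11 - 1*0²) = -4*U + (11 - 1*0) = -4*U + (11 + 0) = -4*U + 11 = 11 - 4*U)
O(a) = 4 + a
p(W) = 11 (p(W) = 4 + (11 - 4*1) = 4 + (11 - 4) = 4 + 7 = 11)
(83*62)/p((0*2)*6) = (83*62)/11 = 5146*(1/11) = 5146/11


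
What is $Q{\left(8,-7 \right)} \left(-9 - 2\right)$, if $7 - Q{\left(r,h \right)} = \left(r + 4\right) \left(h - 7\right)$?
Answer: $-1925$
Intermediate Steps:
$Q{\left(r,h \right)} = 7 - \left(-7 + h\right) \left(4 + r\right)$ ($Q{\left(r,h \right)} = 7 - \left(r + 4\right) \left(h - 7\right) = 7 - \left(4 + r\right) \left(-7 + h\right) = 7 - \left(-7 + h\right) \left(4 + r\right)$)
$Q{\left(8,-7 \right)} \left(-9 - 2\right) = \left(35 - -28 + 7 \cdot 8 - \left(-7\right) 8\right) \left(-9 - 2\right) = \left(35 + 28 + 56 + 56\right) \left(-11\right) = 175 \left(-11\right) = -1925$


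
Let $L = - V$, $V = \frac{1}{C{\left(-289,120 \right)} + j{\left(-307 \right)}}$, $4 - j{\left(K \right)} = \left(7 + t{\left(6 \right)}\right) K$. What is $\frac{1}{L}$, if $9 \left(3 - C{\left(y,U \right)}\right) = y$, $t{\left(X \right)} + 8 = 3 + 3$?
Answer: $- \frac{14167}{9} \approx -1574.1$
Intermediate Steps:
$t{\left(X \right)} = -2$ ($t{\left(X \right)} = -8 + \left(3 + 3\right) = -8 + 6 = -2$)
$C{\left(y,U \right)} = 3 - \frac{y}{9}$
$j{\left(K \right)} = 4 - 5 K$ ($j{\left(K \right)} = 4 - \left(7 - 2\right) K = 4 - 5 K$)
$V = \frac{9}{14167}$ ($V = \frac{1}{\left(3 - - \frac{289}{9}\right) + \left(4 - -1535\right)} = \frac{1}{\left(3 + \frac{289}{9}\right) + \left(4 + 1535\right)} = \frac{1}{\frac{316}{9} + 1539} = \frac{1}{\frac{14167}{9}} = \frac{9}{14167} \approx 0.00063528$)
$L = - \frac{9}{14167}$ ($L = \left(-1\right) \frac{9}{14167} = - \frac{9}{14167} \approx -0.00063528$)
$\frac{1}{L} = \frac{1}{- \frac{9}{14167}} = - \frac{14167}{9}$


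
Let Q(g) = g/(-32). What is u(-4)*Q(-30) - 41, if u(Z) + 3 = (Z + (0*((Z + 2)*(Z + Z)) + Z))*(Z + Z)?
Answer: 259/16 ≈ 16.188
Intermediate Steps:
Q(g) = -g/32 (Q(g) = g*(-1/32) = -g/32)
u(Z) = -3 + 4*Z² (u(Z) = -3 + (Z + (0*((Z + 2)*(Z + Z)) + Z))*(Z + Z) = -3 + (Z + (0*((2 + Z)*(2*Z)) + Z))*(2*Z) = -3 + (Z + (0*(2*Z*(2 + Z)) + Z))*(2*Z) = -3 + (Z + (0 + Z))*(2*Z) = -3 + (Z + Z)*(2*Z) = -3 + (2*Z)*(2*Z) = -3 + 4*Z²)
u(-4)*Q(-30) - 41 = (-3 + 4*(-4)²)*(-1/32*(-30)) - 41 = (-3 + 4*16)*(15/16) - 41 = (-3 + 64)*(15/16) - 41 = 61*(15/16) - 41 = 915/16 - 41 = 259/16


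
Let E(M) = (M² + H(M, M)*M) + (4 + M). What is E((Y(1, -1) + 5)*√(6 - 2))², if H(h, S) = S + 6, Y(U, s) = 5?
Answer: 891136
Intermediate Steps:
H(h, S) = 6 + S
E(M) = 4 + M + M² + M*(6 + M) (E(M) = (M² + (6 + M)*M) + (4 + M) = (M² + M*(6 + M)) + (4 + M) = 4 + M + M² + M*(6 + M))
E((Y(1, -1) + 5)*√(6 - 2))² = (4 + 2*((5 + 5)*√(6 - 2))² + 7*((5 + 5)*√(6 - 2)))² = (4 + 2*(10*√4)² + 7*(10*√4))² = (4 + 2*(10*2)² + 7*(10*2))² = (4 + 2*20² + 7*20)² = (4 + 2*400 + 140)² = (4 + 800 + 140)² = 944² = 891136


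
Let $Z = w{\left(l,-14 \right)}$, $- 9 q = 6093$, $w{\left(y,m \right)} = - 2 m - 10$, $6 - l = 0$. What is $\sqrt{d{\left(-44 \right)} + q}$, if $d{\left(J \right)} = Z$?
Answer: $i \sqrt{659} \approx 25.671 i$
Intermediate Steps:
$l = 6$ ($l = 6 - 0 = 6 + 0 = 6$)
$w{\left(y,m \right)} = -10 - 2 m$
$q = -677$ ($q = \left(- \frac{1}{9}\right) 6093 = -677$)
$Z = 18$ ($Z = -10 - -28 = -10 + 28 = 18$)
$d{\left(J \right)} = 18$
$\sqrt{d{\left(-44 \right)} + q} = \sqrt{18 - 677} = \sqrt{-659} = i \sqrt{659}$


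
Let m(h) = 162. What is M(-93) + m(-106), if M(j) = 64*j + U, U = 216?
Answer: -5574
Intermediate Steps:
M(j) = 216 + 64*j (M(j) = 64*j + 216 = 216 + 64*j)
M(-93) + m(-106) = (216 + 64*(-93)) + 162 = (216 - 5952) + 162 = -5736 + 162 = -5574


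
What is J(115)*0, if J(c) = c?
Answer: 0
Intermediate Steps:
J(115)*0 = 115*0 = 0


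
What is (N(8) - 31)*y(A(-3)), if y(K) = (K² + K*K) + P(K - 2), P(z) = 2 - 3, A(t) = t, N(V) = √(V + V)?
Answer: -459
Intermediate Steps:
N(V) = √2*√V (N(V) = √(2*V) = √2*√V)
P(z) = -1
y(K) = -1 + 2*K² (y(K) = (K² + K*K) - 1 = (K² + K²) - 1 = 2*K² - 1 = -1 + 2*K²)
(N(8) - 31)*y(A(-3)) = (√2*√8 - 31)*(-1 + 2*(-3)²) = (√2*(2*√2) - 31)*(-1 + 2*9) = (4 - 31)*(-1 + 18) = -27*17 = -459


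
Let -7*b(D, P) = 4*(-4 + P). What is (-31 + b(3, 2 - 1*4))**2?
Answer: 37249/49 ≈ 760.18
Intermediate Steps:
b(D, P) = 16/7 - 4*P/7 (b(D, P) = -4*(-4 + P)/7 = -(-16 + 4*P)/7 = 16/7 - 4*P/7)
(-31 + b(3, 2 - 1*4))**2 = (-31 + (16/7 - 4*(2 - 1*4)/7))**2 = (-31 + (16/7 - 4*(2 - 4)/7))**2 = (-31 + (16/7 - 4/7*(-2)))**2 = (-31 + (16/7 + 8/7))**2 = (-31 + 24/7)**2 = (-193/7)**2 = 37249/49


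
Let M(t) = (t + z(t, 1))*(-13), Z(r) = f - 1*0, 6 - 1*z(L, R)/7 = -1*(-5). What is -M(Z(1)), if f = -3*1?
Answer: 52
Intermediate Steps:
z(L, R) = 7 (z(L, R) = 42 - (-7)*(-5) = 42 - 7*5 = 42 - 35 = 7)
f = -3
Z(r) = -3 (Z(r) = -3 - 1*0 = -3 + 0 = -3)
M(t) = -91 - 13*t (M(t) = (t + 7)*(-13) = (7 + t)*(-13) = -91 - 13*t)
-M(Z(1)) = -(-91 - 13*(-3)) = -(-91 + 39) = -1*(-52) = 52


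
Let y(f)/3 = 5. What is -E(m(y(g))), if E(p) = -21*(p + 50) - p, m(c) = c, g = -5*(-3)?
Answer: 1380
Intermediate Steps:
g = 15
y(f) = 15 (y(f) = 3*5 = 15)
E(p) = -1050 - 22*p (E(p) = -21*(50 + p) - p = (-1050 - 21*p) - p = -1050 - 22*p)
-E(m(y(g))) = -(-1050 - 22*15) = -(-1050 - 330) = -1*(-1380) = 1380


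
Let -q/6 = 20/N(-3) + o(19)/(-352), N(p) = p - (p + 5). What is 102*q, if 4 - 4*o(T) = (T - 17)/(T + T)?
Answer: 16383699/6688 ≈ 2449.7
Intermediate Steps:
N(p) = -5 (N(p) = p - (5 + p) = p + (-5 - p) = -5)
o(T) = 1 - (-17 + T)/(8*T) (o(T) = 1 - (T - 17)/(4*(T + T)) = 1 - (-17 + T)/(4*(2*T)) = 1 - (-17 + T)*1/(2*T)/4 = 1 - (-17 + T)/(8*T))
q = 321249/13376 (q = -6*(20/(-5) + ((1/8)*(17 + 7*19)/19)/(-352)) = -6*(20*(-1/5) + ((1/8)*(1/19)*(17 + 133))*(-1/352)) = -6*(-4 + ((1/8)*(1/19)*150)*(-1/352)) = -6*(-4 + (75/76)*(-1/352)) = -6*(-4 - 75/26752) = -6*(-107083/26752) = 321249/13376 ≈ 24.017)
102*q = 102*(321249/13376) = 16383699/6688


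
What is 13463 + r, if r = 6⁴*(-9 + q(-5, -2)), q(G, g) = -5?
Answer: -4681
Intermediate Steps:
r = -18144 (r = 6⁴*(-9 - 5) = 1296*(-14) = -18144)
13463 + r = 13463 - 18144 = -4681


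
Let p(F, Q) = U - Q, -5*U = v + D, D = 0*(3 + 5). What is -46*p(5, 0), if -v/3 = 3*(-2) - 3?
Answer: 1242/5 ≈ 248.40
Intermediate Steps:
D = 0 (D = 0*8 = 0)
v = 27 (v = -3*(3*(-2) - 3) = -3*(-6 - 3) = -3*(-9) = 27)
U = -27/5 (U = -(27 + 0)/5 = -1/5*27 = -27/5 ≈ -5.4000)
p(F, Q) = -27/5 - Q
-46*p(5, 0) = -46*(-27/5 - 1*0) = -46*(-27/5 + 0) = -46*(-27/5) = 1242/5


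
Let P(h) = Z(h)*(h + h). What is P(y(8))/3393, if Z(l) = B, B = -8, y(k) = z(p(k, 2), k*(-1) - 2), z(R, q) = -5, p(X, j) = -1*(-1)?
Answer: 80/3393 ≈ 0.023578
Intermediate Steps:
p(X, j) = 1
y(k) = -5
Z(l) = -8
P(h) = -16*h (P(h) = -8*(h + h) = -16*h)
P(y(8))/3393 = -16*(-5)/3393 = 80*(1/3393) = 80/3393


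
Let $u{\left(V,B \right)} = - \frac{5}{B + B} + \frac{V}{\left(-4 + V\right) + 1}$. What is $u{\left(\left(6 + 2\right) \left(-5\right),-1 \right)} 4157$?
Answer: $\frac{1226315}{86} \approx 14259.0$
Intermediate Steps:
$u{\left(V,B \right)} = - \frac{5}{2 B} + \frac{V}{-3 + V}$
$u{\left(\left(6 + 2\right) \left(-5\right),-1 \right)} 4157 = \frac{15 - 5 \left(6 + 2\right) \left(-5\right) + 2 \left(-1\right) \left(6 + 2\right) \left(-5\right)}{2 \left(-1\right) \left(-3 + \left(6 + 2\right) \left(-5\right)\right)} 4157 = \frac{1}{2} \left(-1\right) \frac{1}{-3 + 8 \left(-5\right)} \left(15 - 5 \cdot 8 \left(-5\right) + 2 \left(-1\right) 8 \left(-5\right)\right) 4157 = \frac{1}{2} \left(-1\right) \frac{1}{-3 - 40} \left(15 - -200 + 2 \left(-1\right) \left(-40\right)\right) 4157 = \frac{1}{2} \left(-1\right) \frac{1}{-43} \left(15 + 200 + 80\right) 4157 = \frac{1}{2} \left(-1\right) \left(- \frac{1}{43}\right) 295 \cdot 4157 = \frac{295}{86} \cdot 4157 = \frac{1226315}{86}$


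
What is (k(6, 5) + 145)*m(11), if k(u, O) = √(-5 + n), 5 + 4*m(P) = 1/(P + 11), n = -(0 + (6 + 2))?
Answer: -15805/88 - 109*I*√13/88 ≈ -179.6 - 4.466*I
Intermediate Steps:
n = -8 (n = -(0 + 8) = -1*8 = -8)
m(P) = -5/4 + 1/(4*(11 + P)) (m(P) = -5/4 + 1/(4*(P + 11)) = -5/4 + 1/(4*(11 + P)))
k(u, O) = I*√13 (k(u, O) = √(-5 - 8) = √(-13) = I*√13)
(k(6, 5) + 145)*m(11) = (I*√13 + 145)*((-54 - 5*11)/(4*(11 + 11))) = (145 + I*√13)*((¼)*(-54 - 55)/22) = (145 + I*√13)*((¼)*(1/22)*(-109)) = (145 + I*√13)*(-109/88) = -15805/88 - 109*I*√13/88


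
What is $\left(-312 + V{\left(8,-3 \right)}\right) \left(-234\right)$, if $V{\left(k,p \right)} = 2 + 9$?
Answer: $70434$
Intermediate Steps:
$V{\left(k,p \right)} = 11$
$\left(-312 + V{\left(8,-3 \right)}\right) \left(-234\right) = \left(-312 + 11\right) \left(-234\right) = \left(-301\right) \left(-234\right) = 70434$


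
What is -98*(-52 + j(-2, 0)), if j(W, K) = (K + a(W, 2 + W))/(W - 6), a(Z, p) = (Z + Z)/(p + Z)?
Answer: 10241/2 ≈ 5120.5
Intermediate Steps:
a(Z, p) = 2*Z/(Z + p) (a(Z, p) = (2*Z)/(Z + p) = 2*Z/(Z + p))
j(W, K) = (K + 2*W/(2 + 2*W))/(-6 + W) (j(W, K) = (K + 2*W/(W + (2 + W)))/(W - 6) = (K + 2*W/(2 + 2*W))/(-6 + W))
-98*(-52 + j(-2, 0)) = -98*(-52 + (-2 + 0*(1 - 2))/((1 - 2)*(-6 - 2))) = -98*(-52 + (-2 + 0*(-1))/(-1*(-8))) = -98*(-52 - 1*(-1/8)*(-2 + 0)) = -98*(-52 - 1*(-1/8)*(-2)) = -98*(-52 - 1/4) = -98*(-209/4) = 10241/2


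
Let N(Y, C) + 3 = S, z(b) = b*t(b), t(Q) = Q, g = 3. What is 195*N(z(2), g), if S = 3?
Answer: 0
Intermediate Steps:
z(b) = b**2 (z(b) = b*b = b**2)
N(Y, C) = 0 (N(Y, C) = -3 + 3 = 0)
195*N(z(2), g) = 195*0 = 0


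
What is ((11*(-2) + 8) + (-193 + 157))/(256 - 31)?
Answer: -2/9 ≈ -0.22222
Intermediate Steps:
((11*(-2) + 8) + (-193 + 157))/(256 - 31) = ((-22 + 8) - 36)/225 = (-14 - 36)*(1/225) = -50*1/225 = -2/9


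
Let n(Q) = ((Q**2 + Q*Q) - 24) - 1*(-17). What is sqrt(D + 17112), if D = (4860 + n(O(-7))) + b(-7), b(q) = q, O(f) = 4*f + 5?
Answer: 2*sqrt(5754) ≈ 151.71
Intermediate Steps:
O(f) = 5 + 4*f
n(Q) = -7 + 2*Q**2 (n(Q) = ((Q**2 + Q**2) - 24) + 17 = (2*Q**2 - 24) + 17 = (-24 + 2*Q**2) + 17 = -7 + 2*Q**2)
D = 5904 (D = (4860 + (-7 + 2*(5 + 4*(-7))**2)) - 7 = (4860 + (-7 + 2*(5 - 28)**2)) - 7 = (4860 + (-7 + 2*(-23)**2)) - 7 = (4860 + (-7 + 2*529)) - 7 = (4860 + (-7 + 1058)) - 7 = (4860 + 1051) - 7 = 5911 - 7 = 5904)
sqrt(D + 17112) = sqrt(5904 + 17112) = sqrt(23016) = 2*sqrt(5754)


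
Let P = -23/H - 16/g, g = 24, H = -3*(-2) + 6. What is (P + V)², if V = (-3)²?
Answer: 5929/144 ≈ 41.174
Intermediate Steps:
H = 12 (H = 6 + 6 = 12)
V = 9
P = -31/12 (P = -23/12 - 16/24 = -23*1/12 - 16*1/24 = -23/12 - ⅔ = -31/12 ≈ -2.5833)
(P + V)² = (-31/12 + 9)² = (77/12)² = 5929/144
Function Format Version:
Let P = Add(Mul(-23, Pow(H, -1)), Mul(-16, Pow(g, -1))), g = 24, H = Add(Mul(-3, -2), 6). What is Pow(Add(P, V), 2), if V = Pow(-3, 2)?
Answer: Rational(5929, 144) ≈ 41.174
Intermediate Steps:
H = 12 (H = Add(6, 6) = 12)
V = 9
P = Rational(-31, 12) (P = Add(Mul(-23, Pow(12, -1)), Mul(-16, Pow(24, -1))) = Add(Mul(-23, Rational(1, 12)), Mul(-16, Rational(1, 24))) = Add(Rational(-23, 12), Rational(-2, 3)) = Rational(-31, 12) ≈ -2.5833)
Pow(Add(P, V), 2) = Pow(Add(Rational(-31, 12), 9), 2) = Pow(Rational(77, 12), 2) = Rational(5929, 144)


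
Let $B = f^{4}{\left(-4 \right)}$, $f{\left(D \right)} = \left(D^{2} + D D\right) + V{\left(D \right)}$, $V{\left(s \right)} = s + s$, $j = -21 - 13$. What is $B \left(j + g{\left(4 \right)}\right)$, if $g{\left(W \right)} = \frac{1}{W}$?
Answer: $-11197440$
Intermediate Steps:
$j = -34$
$V{\left(s \right)} = 2 s$
$f{\left(D \right)} = 2 D + 2 D^{2}$ ($f{\left(D \right)} = \left(D^{2} + D D\right) + 2 D = \left(D^{2} + D^{2}\right) + 2 D = 2 D^{2} + 2 D = 2 D + 2 D^{2}$)
$B = 331776$ ($B = \left(2 \left(-4\right) \left(1 - 4\right)\right)^{4} = \left(2 \left(-4\right) \left(-3\right)\right)^{4} = 24^{4} = 331776$)
$B \left(j + g{\left(4 \right)}\right) = 331776 \left(-34 + \frac{1}{4}\right) = 331776 \left(- \frac{135}{4}\right) = -11197440$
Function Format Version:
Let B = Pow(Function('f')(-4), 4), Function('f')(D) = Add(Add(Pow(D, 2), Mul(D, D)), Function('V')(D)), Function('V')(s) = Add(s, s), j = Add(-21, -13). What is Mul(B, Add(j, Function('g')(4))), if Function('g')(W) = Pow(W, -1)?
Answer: -11197440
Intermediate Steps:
j = -34
Function('V')(s) = Mul(2, s)
Function('f')(D) = Add(Mul(2, D), Mul(2, Pow(D, 2))) (Function('f')(D) = Add(Add(Pow(D, 2), Mul(D, D)), Mul(2, D)) = Add(Add(Pow(D, 2), Pow(D, 2)), Mul(2, D)) = Add(Mul(2, Pow(D, 2)), Mul(2, D)) = Add(Mul(2, D), Mul(2, Pow(D, 2))))
B = 331776 (B = Pow(Mul(2, -4, Add(1, -4)), 4) = Pow(Mul(2, -4, -3), 4) = Pow(24, 4) = 331776)
Mul(B, Add(j, Function('g')(4))) = Mul(331776, Add(-34, Pow(4, -1))) = Mul(331776, Add(-34, Rational(1, 4))) = Mul(331776, Rational(-135, 4)) = -11197440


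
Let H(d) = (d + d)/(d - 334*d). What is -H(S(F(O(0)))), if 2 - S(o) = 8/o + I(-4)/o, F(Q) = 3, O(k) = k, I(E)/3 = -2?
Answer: 2/333 ≈ 0.0060060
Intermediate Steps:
I(E) = -6 (I(E) = 3*(-2) = -6)
S(o) = 2 - 2/o (S(o) = 2 - (8/o - 6/o) = 2 - 2/o)
H(d) = -2/333 (H(d) = (2*d)/((-333*d)) = (2*d)*(-1/(333*d)) = -2/333)
-H(S(F(O(0)))) = -1*(-2/333) = 2/333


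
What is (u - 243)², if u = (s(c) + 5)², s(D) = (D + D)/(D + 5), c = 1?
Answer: 3728761/81 ≈ 46034.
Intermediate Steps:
s(D) = 2*D/(5 + D) (s(D) = (2*D)/(5 + D) = 2*D/(5 + D))
u = 256/9 (u = (2*1/(5 + 1) + 5)² = (2*1/6 + 5)² = (2*1*(⅙) + 5)² = (⅓ + 5)² = (16/3)² = 256/9 ≈ 28.444)
(u - 243)² = (256/9 - 243)² = (-1931/9)² = 3728761/81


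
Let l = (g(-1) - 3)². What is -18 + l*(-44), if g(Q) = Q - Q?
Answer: -414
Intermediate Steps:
g(Q) = 0
l = 9 (l = (0 - 3)² = (-3)² = 9)
-18 + l*(-44) = -18 + 9*(-44) = -18 - 396 = -414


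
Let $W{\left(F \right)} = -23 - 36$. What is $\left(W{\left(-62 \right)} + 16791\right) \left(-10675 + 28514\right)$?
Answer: $298482148$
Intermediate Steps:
$W{\left(F \right)} = -59$
$\left(W{\left(-62 \right)} + 16791\right) \left(-10675 + 28514\right) = \left(-59 + 16791\right) \left(-10675 + 28514\right) = 16732 \cdot 17839 = 298482148$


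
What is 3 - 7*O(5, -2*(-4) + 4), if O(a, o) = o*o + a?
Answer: -1040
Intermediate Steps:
O(a, o) = a + o**2 (O(a, o) = o**2 + a = a + o**2)
3 - 7*O(5, -2*(-4) + 4) = 3 - 7*(5 + (-2*(-4) + 4)**2) = 3 - 7*(5 + (8 + 4)**2) = 3 - 7*(5 + 12**2) = 3 - 7*(5 + 144) = 3 - 7*149 = 3 - 1043 = -1040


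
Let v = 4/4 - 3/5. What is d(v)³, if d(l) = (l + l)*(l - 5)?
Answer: -778688/15625 ≈ -49.836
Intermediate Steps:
v = ⅖ (v = 4*(¼) - 3*⅕ = 1 - ⅗ = ⅖ ≈ 0.40000)
d(l) = 2*l*(-5 + l) (d(l) = (2*l)*(-5 + l) = 2*l*(-5 + l))
d(v)³ = (2*(⅖)*(-5 + ⅖))³ = (2*(⅖)*(-23/5))³ = (-92/25)³ = -778688/15625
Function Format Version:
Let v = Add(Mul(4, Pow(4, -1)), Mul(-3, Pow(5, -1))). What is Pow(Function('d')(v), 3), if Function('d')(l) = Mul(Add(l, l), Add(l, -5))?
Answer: Rational(-778688, 15625) ≈ -49.836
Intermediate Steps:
v = Rational(2, 5) (v = Add(Mul(4, Rational(1, 4)), Mul(-3, Rational(1, 5))) = Add(1, Rational(-3, 5)) = Rational(2, 5) ≈ 0.40000)
Function('d')(l) = Mul(2, l, Add(-5, l)) (Function('d')(l) = Mul(Mul(2, l), Add(-5, l)) = Mul(2, l, Add(-5, l)))
Pow(Function('d')(v), 3) = Pow(Mul(2, Rational(2, 5), Add(-5, Rational(2, 5))), 3) = Pow(Mul(2, Rational(2, 5), Rational(-23, 5)), 3) = Pow(Rational(-92, 25), 3) = Rational(-778688, 15625)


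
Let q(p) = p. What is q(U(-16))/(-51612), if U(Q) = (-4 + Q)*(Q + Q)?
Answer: -160/12903 ≈ -0.012400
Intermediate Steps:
U(Q) = 2*Q*(-4 + Q) (U(Q) = (-4 + Q)*(2*Q) = 2*Q*(-4 + Q))
q(U(-16))/(-51612) = (2*(-16)*(-4 - 16))/(-51612) = (2*(-16)*(-20))*(-1/51612) = 640*(-1/51612) = -160/12903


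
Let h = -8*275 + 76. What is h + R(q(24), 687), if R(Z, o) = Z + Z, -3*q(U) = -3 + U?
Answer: -2138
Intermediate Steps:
q(U) = 1 - U/3 (q(U) = -(-3 + U)/3 = 1 - U/3)
h = -2124 (h = -2200 + 76 = -2124)
R(Z, o) = 2*Z
h + R(q(24), 687) = -2124 + 2*(1 - 1/3*24) = -2124 + 2*(1 - 8) = -2124 + 2*(-7) = -2124 - 14 = -2138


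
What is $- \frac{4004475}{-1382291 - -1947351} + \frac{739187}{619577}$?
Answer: $- \frac{412679120171}{70019635924} \approx -5.8938$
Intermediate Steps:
$- \frac{4004475}{-1382291 - -1947351} + \frac{739187}{619577} = - \frac{4004475}{-1382291 + 1947351} + 739187 \cdot \frac{1}{619577} = - \frac{4004475}{565060} + \frac{739187}{619577} = \left(-4004475\right) \frac{1}{565060} + \frac{739187}{619577} = - \frac{800895}{113012} + \frac{739187}{619577} = - \frac{412679120171}{70019635924}$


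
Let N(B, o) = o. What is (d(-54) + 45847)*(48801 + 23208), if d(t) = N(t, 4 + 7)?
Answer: 3302188722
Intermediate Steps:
d(t) = 11 (d(t) = 4 + 7 = 11)
(d(-54) + 45847)*(48801 + 23208) = (11 + 45847)*(48801 + 23208) = 45858*72009 = 3302188722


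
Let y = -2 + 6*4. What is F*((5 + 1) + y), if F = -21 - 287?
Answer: -8624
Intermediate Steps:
y = 22 (y = -2 + 24 = 22)
F = -308
F*((5 + 1) + y) = -308*((5 + 1) + 22) = -308*(6 + 22) = -308*28 = -8624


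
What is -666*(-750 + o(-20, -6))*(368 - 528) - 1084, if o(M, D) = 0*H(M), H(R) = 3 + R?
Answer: -79921084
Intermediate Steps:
o(M, D) = 0 (o(M, D) = 0*(3 + M) = 0)
-666*(-750 + o(-20, -6))*(368 - 528) - 1084 = -666*(-750 + 0)*(368 - 528) - 1084 = -(-499500)*(-160) - 1084 = -666*120000 - 1084 = -79920000 - 1084 = -79921084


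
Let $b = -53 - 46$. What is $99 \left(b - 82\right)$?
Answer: $-17919$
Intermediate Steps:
$b = -99$ ($b = -53 - 46 = -99$)
$99 \left(b - 82\right) = 99 \left(-99 - 82\right) = 99 \left(-181\right) = -17919$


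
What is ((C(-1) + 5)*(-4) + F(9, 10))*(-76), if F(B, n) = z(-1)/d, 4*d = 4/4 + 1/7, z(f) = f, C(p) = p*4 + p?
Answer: 266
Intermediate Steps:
C(p) = 5*p (C(p) = 4*p + p = 5*p)
d = 2/7 (d = (4/4 + 1/7)/4 = (4*(¼) + 1*(⅐))/4 = (1 + ⅐)/4 = (¼)*(8/7) = 2/7 ≈ 0.28571)
F(B, n) = -7/2 (F(B, n) = -1/2/7 = -1*7/2 = -7/2)
((C(-1) + 5)*(-4) + F(9, 10))*(-76) = ((5*(-1) + 5)*(-4) - 7/2)*(-76) = ((-5 + 5)*(-4) - 7/2)*(-76) = (0*(-4) - 7/2)*(-76) = (0 - 7/2)*(-76) = -7/2*(-76) = 266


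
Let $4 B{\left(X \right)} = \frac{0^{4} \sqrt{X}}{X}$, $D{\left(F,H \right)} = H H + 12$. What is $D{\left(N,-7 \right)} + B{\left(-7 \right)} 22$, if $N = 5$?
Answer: $61$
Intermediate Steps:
$D{\left(F,H \right)} = 12 + H^{2}$ ($D{\left(F,H \right)} = H^{2} + 12 = 12 + H^{2}$)
$B{\left(X \right)} = 0$ ($B{\left(X \right)} = \frac{0^{4} \sqrt{X} \frac{1}{X}}{4} = \frac{0 \sqrt{X} \frac{1}{X}}{4} = \frac{0 \frac{1}{X}}{4} = \frac{1}{4} \cdot 0 = 0$)
$D{\left(N,-7 \right)} + B{\left(-7 \right)} 22 = \left(12 + \left(-7\right)^{2}\right) + 0 \cdot 22 = \left(12 + 49\right) + 0 = 61 + 0 = 61$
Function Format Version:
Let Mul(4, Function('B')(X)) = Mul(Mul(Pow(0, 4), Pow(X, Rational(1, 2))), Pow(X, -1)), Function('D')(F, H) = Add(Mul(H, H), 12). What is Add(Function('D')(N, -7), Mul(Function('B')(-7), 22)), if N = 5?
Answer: 61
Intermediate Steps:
Function('D')(F, H) = Add(12, Pow(H, 2)) (Function('D')(F, H) = Add(Pow(H, 2), 12) = Add(12, Pow(H, 2)))
Function('B')(X) = 0 (Function('B')(X) = Mul(Rational(1, 4), Mul(Mul(Pow(0, 4), Pow(X, Rational(1, 2))), Pow(X, -1))) = Mul(Rational(1, 4), Mul(Mul(0, Pow(X, Rational(1, 2))), Pow(X, -1))) = Mul(Rational(1, 4), Mul(0, Pow(X, -1))) = Mul(Rational(1, 4), 0) = 0)
Add(Function('D')(N, -7), Mul(Function('B')(-7), 22)) = Add(Add(12, Pow(-7, 2)), Mul(0, 22)) = Add(Add(12, 49), 0) = Add(61, 0) = 61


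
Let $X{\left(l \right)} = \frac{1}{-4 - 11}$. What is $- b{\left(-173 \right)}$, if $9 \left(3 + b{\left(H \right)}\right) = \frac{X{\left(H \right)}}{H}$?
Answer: $\frac{70064}{23355} \approx 3.0$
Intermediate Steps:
$X{\left(l \right)} = - \frac{1}{15}$ ($X{\left(l \right)} = \frac{1}{-15} = - \frac{1}{15}$)
$b{\left(H \right)} = -3 - \frac{1}{135 H}$ ($b{\left(H \right)} = -3 + \frac{\left(- \frac{1}{15}\right) \frac{1}{H}}{9} = -3 - \frac{1}{135 H}$)
$- b{\left(-173 \right)} = - (-3 - \frac{1}{135 \left(-173\right)}) = - (-3 - - \frac{1}{23355}) = - (-3 + \frac{1}{23355}) = \left(-1\right) \left(- \frac{70064}{23355}\right) = \frac{70064}{23355}$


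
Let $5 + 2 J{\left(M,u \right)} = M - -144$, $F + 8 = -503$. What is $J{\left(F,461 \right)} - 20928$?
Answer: $-21114$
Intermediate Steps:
$F = -511$ ($F = -8 - 503 = -511$)
$J{\left(M,u \right)} = \frac{139}{2} + \frac{M}{2}$ ($J{\left(M,u \right)} = - \frac{5}{2} + \frac{M - -144}{2} = - \frac{5}{2} + \frac{M + 144}{2} = - \frac{5}{2} + \frac{144 + M}{2} = - \frac{5}{2} + \left(72 + \frac{M}{2}\right) = \frac{139}{2} + \frac{M}{2}$)
$J{\left(F,461 \right)} - 20928 = \left(\frac{139}{2} + \frac{1}{2} \left(-511\right)\right) - 20928 = \left(\frac{139}{2} - \frac{511}{2}\right) - 20928 = -186 - 20928 = -21114$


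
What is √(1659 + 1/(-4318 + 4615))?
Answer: 2*√4064973/99 ≈ 40.731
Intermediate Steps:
√(1659 + 1/(-4318 + 4615)) = √(1659 + 1/297) = √(492724/297) = 2*√4064973/99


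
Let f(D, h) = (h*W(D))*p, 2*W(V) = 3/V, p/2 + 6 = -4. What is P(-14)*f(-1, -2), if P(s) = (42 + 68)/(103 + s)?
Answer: -6600/89 ≈ -74.157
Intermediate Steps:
p = -20 (p = -12 + 2*(-4) = -12 - 8 = -20)
P(s) = 110/(103 + s)
W(V) = 3/(2*V) (W(V) = (3/V)/2 = 3/(2*V))
f(D, h) = -30*h/D (f(D, h) = (h*(3/(2*D)))*(-20) = (3*h/(2*D))*(-20) = -30*h/D)
P(-14)*f(-1, -2) = (110/(103 - 14))*(-30*(-2)/(-1)) = (110/89)*(-30*(-2)*(-1)) = (110*(1/89))*(-60) = (110/89)*(-60) = -6600/89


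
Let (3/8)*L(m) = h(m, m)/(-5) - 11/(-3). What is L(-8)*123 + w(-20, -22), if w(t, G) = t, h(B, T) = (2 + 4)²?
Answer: -17684/15 ≈ -1178.9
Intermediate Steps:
h(B, T) = 36 (h(B, T) = 6² = 36)
L(m) = -424/45 (L(m) = 8*(36/(-5) - 11/(-3))/3 = 8*(36*(-⅕) - 11*(-⅓))/3 = 8*(-36/5 + 11/3)/3 = (8/3)*(-53/15) = -424/45)
L(-8)*123 + w(-20, -22) = -424/45*123 - 20 = -17384/15 - 20 = -17684/15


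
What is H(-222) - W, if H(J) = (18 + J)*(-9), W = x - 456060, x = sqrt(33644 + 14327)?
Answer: 457896 - 7*sqrt(979) ≈ 4.5768e+5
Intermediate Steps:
x = 7*sqrt(979) (x = sqrt(47971) = 7*sqrt(979) ≈ 219.02)
W = -456060 + 7*sqrt(979) (W = 7*sqrt(979) - 456060 = -456060 + 7*sqrt(979) ≈ -4.5584e+5)
H(J) = -162 - 9*J
H(-222) - W = (-162 - 9*(-222)) - (-456060 + 7*sqrt(979)) = (-162 + 1998) + (456060 - 7*sqrt(979)) = 1836 + (456060 - 7*sqrt(979)) = 457896 - 7*sqrt(979)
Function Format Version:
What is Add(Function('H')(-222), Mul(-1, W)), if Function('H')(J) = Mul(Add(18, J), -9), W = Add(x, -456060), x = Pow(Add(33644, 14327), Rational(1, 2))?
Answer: Add(457896, Mul(-7, Pow(979, Rational(1, 2)))) ≈ 4.5768e+5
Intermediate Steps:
x = Mul(7, Pow(979, Rational(1, 2))) (x = Pow(47971, Rational(1, 2)) = Mul(7, Pow(979, Rational(1, 2))) ≈ 219.02)
W = Add(-456060, Mul(7, Pow(979, Rational(1, 2)))) (W = Add(Mul(7, Pow(979, Rational(1, 2))), -456060) = Add(-456060, Mul(7, Pow(979, Rational(1, 2)))) ≈ -4.5584e+5)
Function('H')(J) = Add(-162, Mul(-9, J))
Add(Function('H')(-222), Mul(-1, W)) = Add(Add(-162, Mul(-9, -222)), Mul(-1, Add(-456060, Mul(7, Pow(979, Rational(1, 2)))))) = Add(Add(-162, 1998), Add(456060, Mul(-7, Pow(979, Rational(1, 2))))) = Add(1836, Add(456060, Mul(-7, Pow(979, Rational(1, 2))))) = Add(457896, Mul(-7, Pow(979, Rational(1, 2))))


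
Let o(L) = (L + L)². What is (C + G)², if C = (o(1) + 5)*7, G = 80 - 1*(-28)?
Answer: 29241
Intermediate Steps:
o(L) = 4*L² (o(L) = (2*L)² = 4*L²)
G = 108 (G = 80 + 28 = 108)
C = 63 (C = (4*1² + 5)*7 = (4*1 + 5)*7 = (4 + 5)*7 = 9*7 = 63)
(C + G)² = (63 + 108)² = 171² = 29241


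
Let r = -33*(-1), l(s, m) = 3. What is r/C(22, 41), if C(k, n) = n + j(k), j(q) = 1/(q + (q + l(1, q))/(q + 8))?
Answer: 4521/5623 ≈ 0.80402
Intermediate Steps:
r = 33
j(q) = 1/(q + (3 + q)/(8 + q)) (j(q) = 1/(q + (q + 3)/(q + 8)) = 1/(q + (3 + q)/(8 + q)))
C(k, n) = n + (8 + k)/(3 + k² + 9*k)
r/C(22, 41) = 33/(41 + (8 + 22)/(3 + 22² + 9*22)) = 33/(41 + 30/(3 + 484 + 198)) = 33/(41 + 30/685) = 33/(41 + (1/685)*30) = 33/(41 + 6/137) = 33/(5623/137) = 33*(137/5623) = 4521/5623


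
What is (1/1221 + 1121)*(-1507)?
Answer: -187517654/111 ≈ -1.6893e+6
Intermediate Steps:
(1/1221 + 1121)*(-1507) = (1368742/1221)*(-1507) = -187517654/111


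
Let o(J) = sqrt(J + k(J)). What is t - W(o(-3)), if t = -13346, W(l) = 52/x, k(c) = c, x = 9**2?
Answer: -1081078/81 ≈ -13347.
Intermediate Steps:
x = 81
o(J) = sqrt(2)*sqrt(J) (o(J) = sqrt(J + J) = sqrt(2*J) = sqrt(2)*sqrt(J))
W(l) = 52/81
t - W(o(-3)) = -13346 - 1*52/81 = -13346 - 52/81 = -1081078/81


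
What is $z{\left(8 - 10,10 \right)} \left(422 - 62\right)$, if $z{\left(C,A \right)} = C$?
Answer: $-720$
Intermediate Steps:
$z{\left(8 - 10,10 \right)} \left(422 - 62\right) = \left(8 - 10\right) \left(422 - 62\right) = \left(8 - 10\right) 360 = \left(-2\right) 360 = -720$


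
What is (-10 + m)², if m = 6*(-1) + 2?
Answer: 196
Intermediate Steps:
m = -4 (m = -6 + 2 = -4)
(-10 + m)² = (-10 - 4)² = (-14)² = 196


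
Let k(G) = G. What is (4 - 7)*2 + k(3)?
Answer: -3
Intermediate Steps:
(4 - 7)*2 + k(3) = (4 - 7)*2 + 3 = -3*2 + 3 = -6 + 3 = -3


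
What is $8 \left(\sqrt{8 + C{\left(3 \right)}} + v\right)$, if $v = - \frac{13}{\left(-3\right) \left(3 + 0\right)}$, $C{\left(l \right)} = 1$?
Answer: $\frac{320}{9} \approx 35.556$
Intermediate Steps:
$v = \frac{13}{9}$ ($v = - \frac{13}{\left(-3\right) 3} = - \frac{13}{-9} = \left(-13\right) \left(- \frac{1}{9}\right) = \frac{13}{9} \approx 1.4444$)
$8 \left(\sqrt{8 + C{\left(3 \right)}} + v\right) = 8 \left(\sqrt{8 + 1} + \frac{13}{9}\right) = 8 \left(\sqrt{9} + \frac{13}{9}\right) = 8 \left(3 + \frac{13}{9}\right) = 8 \cdot \frac{40}{9} = \frac{320}{9}$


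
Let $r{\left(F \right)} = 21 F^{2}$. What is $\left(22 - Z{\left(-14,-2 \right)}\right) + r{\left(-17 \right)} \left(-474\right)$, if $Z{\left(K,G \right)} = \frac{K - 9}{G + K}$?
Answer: $- \frac{46026967}{16} \approx -2.8767 \cdot 10^{6}$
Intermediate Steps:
$Z{\left(K,G \right)} = \frac{-9 + K}{G + K}$
$\left(22 - Z{\left(-14,-2 \right)}\right) + r{\left(-17 \right)} \left(-474\right) = \left(22 - \frac{-9 - 14}{-2 - 14}\right) + 21 \left(-17\right)^{2} \left(-474\right) = \left(22 - \frac{1}{-16} \left(-23\right)\right) + 21 \cdot 289 \left(-474\right) = \left(22 - \left(- \frac{1}{16}\right) \left(-23\right)\right) + 6069 \left(-474\right) = \left(22 - \frac{23}{16}\right) - 2876706 = \frac{329}{16} - 2876706 = - \frac{46026967}{16}$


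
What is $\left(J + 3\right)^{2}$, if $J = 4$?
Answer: $49$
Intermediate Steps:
$\left(J + 3\right)^{2} = \left(4 + 3\right)^{2} = 7^{2} = 49$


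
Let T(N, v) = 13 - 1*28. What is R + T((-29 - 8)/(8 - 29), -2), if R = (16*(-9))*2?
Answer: -303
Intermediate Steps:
T(N, v) = -15 (T(N, v) = 13 - 28 = -15)
R = -288 (R = -144*2 = -288)
R + T((-29 - 8)/(8 - 29), -2) = -288 - 15 = -303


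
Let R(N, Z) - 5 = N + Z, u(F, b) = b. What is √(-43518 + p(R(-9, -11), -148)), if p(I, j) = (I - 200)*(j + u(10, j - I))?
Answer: √16897 ≈ 129.99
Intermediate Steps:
R(N, Z) = 5 + N + Z (R(N, Z) = 5 + (N + Z) = 5 + N + Z)
p(I, j) = (-200 + I)*(-I + 2*j) (p(I, j) = (I - 200)*(j + (j - I)) = (-200 + I)*(-I + 2*j))
√(-43518 + p(R(-9, -11), -148)) = √(-43518 + (-400*(-148) + 200*(5 - 9 - 11) + (5 - 9 - 11)*(-148) - (5 - 9 - 11)*((5 - 9 - 11) - 1*(-148)))) = √(-43518 + (59200 + 200*(-15) - 15*(-148) - 1*(-15)*(-15 + 148))) = √(-43518 + (59200 - 3000 + 2220 - 1*(-15)*133)) = √(-43518 + (59200 - 3000 + 2220 + 1995)) = √(-43518 + 60415) = √16897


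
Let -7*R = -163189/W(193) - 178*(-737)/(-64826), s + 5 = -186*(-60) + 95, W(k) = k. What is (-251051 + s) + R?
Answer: -10495574812857/43789963 ≈ -2.3968e+5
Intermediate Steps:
s = 11250 (s = -5 + (-186*(-60) + 95) = -5 + (11160 + 95) = -5 + 11255 = 11250)
R = 5302104506/43789963 (R = -(-163189/193 - 178*(-737)/(-64826))/7 = -(-163189*1/193 + 131186*(-1/64826))/7 = -(-163189/193 - 65593/32413)/7 = -⅐*(-5302104506/6255709) = 5302104506/43789963 ≈ 121.08)
(-251051 + s) + R = (-251051 + 11250) + 5302104506/43789963 = -239801 + 5302104506/43789963 = -10495574812857/43789963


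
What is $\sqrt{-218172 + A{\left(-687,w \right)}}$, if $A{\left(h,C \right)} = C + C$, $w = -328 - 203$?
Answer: $i \sqrt{219234} \approx 468.22 i$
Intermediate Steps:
$w = -531$ ($w = -328 - 203 = -531$)
$A{\left(h,C \right)} = 2 C$
$\sqrt{-218172 + A{\left(-687,w \right)}} = \sqrt{-218172 + 2 \left(-531\right)} = \sqrt{-218172 - 1062} = \sqrt{-219234} = i \sqrt{219234}$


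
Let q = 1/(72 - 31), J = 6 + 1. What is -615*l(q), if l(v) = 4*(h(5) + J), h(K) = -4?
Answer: -7380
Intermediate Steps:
J = 7
q = 1/41 ≈ 0.024390
l(v) = 12 (l(v) = 4*(-4 + 7) = 4*3 = 12)
-615*l(q) = -615*12 = -7380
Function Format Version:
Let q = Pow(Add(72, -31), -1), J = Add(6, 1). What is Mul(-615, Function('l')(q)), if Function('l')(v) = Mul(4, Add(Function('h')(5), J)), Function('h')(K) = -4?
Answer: -7380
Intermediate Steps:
J = 7
q = Rational(1, 41) (q = Pow(41, -1) = Rational(1, 41) ≈ 0.024390)
Function('l')(v) = 12 (Function('l')(v) = Mul(4, Add(-4, 7)) = Mul(4, 3) = 12)
Mul(-615, Function('l')(q)) = Mul(-615, 12) = -7380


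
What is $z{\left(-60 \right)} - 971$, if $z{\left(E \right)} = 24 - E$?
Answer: $-887$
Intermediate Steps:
$z{\left(-60 \right)} - 971 = \left(24 - -60\right) - 971 = \left(24 + 60\right) - 971 = 84 - 971 = -887$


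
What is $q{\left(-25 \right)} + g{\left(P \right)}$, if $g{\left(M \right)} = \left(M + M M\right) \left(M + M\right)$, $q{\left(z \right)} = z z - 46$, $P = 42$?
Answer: $152283$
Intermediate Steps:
$q{\left(z \right)} = -46 + z^{2}$ ($q{\left(z \right)} = z^{2} - 46 = -46 + z^{2}$)
$g{\left(M \right)} = 2 M \left(M + M^{2}\right)$ ($g{\left(M \right)} = \left(M + M^{2}\right) 2 M = 2 M \left(M + M^{2}\right)$)
$q{\left(-25 \right)} + g{\left(P \right)} = \left(-46 + \left(-25\right)^{2}\right) + 2 \cdot 42^{2} \left(1 + 42\right) = \left(-46 + 625\right) + 2 \cdot 1764 \cdot 43 = 579 + 151704 = 152283$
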